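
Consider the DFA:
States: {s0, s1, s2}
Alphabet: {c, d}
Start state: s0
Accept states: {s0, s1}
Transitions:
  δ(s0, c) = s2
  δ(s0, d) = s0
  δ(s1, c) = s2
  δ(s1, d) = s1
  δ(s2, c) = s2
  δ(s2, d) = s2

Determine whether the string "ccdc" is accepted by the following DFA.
Processing string "ccdc":
  s0 --c--> s2
  s2 --c--> s2
  s2 --d--> s2
  s2 --c--> s2
Final state: s2
Accept states: {s0, s1}
No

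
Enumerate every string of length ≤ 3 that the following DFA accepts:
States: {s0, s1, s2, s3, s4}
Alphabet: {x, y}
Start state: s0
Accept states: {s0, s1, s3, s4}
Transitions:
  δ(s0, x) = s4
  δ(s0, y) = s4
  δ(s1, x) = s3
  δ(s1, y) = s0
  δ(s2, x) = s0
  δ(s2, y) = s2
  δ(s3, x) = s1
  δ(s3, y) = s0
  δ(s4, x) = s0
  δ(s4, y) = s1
ε, x, y, xx, xy, yx, yy, xxx, xxy, xyx, xyy, yxx, yxy, yyx, yyy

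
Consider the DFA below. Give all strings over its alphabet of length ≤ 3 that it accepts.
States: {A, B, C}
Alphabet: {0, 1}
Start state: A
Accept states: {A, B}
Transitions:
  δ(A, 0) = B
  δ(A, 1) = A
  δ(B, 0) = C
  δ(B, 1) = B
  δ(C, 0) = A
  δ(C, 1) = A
ε, 0, 1, 01, 10, 11, 000, 001, 011, 101, 110, 111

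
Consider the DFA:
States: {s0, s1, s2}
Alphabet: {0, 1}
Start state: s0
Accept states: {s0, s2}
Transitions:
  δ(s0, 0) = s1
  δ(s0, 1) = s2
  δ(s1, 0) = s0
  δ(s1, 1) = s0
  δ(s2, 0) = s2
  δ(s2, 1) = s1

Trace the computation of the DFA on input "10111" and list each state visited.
read '1': s0 → s2
  read '0': s2 → s2
  read '1': s2 → s1
  read '1': s1 → s0
  read '1': s0 → s2
s0 -> s2 -> s2 -> s1 -> s0 -> s2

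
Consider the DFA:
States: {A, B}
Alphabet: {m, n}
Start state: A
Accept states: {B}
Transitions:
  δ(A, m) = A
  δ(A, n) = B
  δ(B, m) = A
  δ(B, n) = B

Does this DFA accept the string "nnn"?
Processing string "nnn":
  A --n--> B
  B --n--> B
  B --n--> B
Final state: B
Accept states: {B}
Yes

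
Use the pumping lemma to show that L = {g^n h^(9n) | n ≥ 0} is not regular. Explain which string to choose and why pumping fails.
Assume L is regular with pumping length p. Idea: pumping the g-block breaks the 1:9 ratio.
Choose s = g^p h^(9p) (length 10p ≥ p). By the pumping lemma, s = xyz with |xy| ≤ p, |y| > 0, so y = g^k with k ≥ 1. Then xy²z = g^(p+k) h^(9p). For this to be in L we would need 9p = 9(p+k), i.e. 9k = 0, contradicting k ≥ 1. So xy²z ∉ L.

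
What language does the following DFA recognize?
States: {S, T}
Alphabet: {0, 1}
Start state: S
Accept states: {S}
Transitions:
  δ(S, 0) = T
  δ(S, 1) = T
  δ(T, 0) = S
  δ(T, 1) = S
Testing a few strings:
  '100' → reject
  '001' → reject
  '1' → reject
  '011' → reject
State roles: S=even length so far; T=odd length so far
All binary strings of even length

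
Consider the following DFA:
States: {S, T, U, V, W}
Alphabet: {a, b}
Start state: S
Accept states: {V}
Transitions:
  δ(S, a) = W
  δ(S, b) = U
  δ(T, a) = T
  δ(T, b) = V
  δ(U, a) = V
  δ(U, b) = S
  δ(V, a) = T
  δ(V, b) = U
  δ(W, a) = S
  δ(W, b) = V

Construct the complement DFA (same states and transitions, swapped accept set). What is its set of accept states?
Complement accept states = All states \ Original accept states
= {S, T, U, V, W} \ {V}
{S, T, U, W}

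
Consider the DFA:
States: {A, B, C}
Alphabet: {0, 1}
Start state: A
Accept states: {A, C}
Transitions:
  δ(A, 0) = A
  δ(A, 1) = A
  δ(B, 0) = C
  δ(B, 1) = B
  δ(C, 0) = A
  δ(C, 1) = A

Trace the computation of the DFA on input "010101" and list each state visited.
read '0': A → A
  read '1': A → A
  read '0': A → A
  read '1': A → A
  read '0': A → A
  read '1': A → A
A -> A -> A -> A -> A -> A -> A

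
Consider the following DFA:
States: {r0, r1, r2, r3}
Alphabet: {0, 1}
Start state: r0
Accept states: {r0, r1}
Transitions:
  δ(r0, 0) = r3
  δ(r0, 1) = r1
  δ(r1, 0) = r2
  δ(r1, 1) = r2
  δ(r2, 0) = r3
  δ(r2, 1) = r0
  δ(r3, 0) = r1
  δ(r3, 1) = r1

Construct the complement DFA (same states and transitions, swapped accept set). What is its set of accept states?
Complement accept states = All states \ Original accept states
= {r0, r1, r2, r3} \ {r0, r1}
{r2, r3}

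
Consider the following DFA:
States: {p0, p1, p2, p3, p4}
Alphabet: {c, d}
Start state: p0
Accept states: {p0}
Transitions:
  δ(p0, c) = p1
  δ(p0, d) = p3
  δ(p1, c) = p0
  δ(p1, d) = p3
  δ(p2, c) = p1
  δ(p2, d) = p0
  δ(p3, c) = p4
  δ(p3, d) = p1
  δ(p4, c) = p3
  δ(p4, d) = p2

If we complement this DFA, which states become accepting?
Complement accept states = All states \ Original accept states
= {p0, p1, p2, p3, p4} \ {p0}
{p1, p2, p3, p4}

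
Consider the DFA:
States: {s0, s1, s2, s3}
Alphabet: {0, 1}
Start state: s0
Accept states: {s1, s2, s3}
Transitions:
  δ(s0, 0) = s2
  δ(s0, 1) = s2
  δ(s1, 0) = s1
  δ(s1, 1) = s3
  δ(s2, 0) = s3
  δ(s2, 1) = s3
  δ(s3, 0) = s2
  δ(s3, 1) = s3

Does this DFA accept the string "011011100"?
Processing string "011011100":
  s0 --0--> s2
  s2 --1--> s3
  s3 --1--> s3
  s3 --0--> s2
  s2 --1--> s3
  s3 --1--> s3
  s3 --1--> s3
  s3 --0--> s2
  s2 --0--> s3
Final state: s3
Accept states: {s1, s2, s3}
Yes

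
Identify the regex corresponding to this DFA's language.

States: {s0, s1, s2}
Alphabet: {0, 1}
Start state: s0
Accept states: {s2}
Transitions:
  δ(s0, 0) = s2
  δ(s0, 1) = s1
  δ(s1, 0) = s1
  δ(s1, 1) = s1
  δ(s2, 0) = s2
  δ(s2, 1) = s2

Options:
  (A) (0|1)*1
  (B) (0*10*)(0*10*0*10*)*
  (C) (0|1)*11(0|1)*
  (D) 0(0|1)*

Check each option against the DFA on short strings; one disagreement eliminates an option:
  (A) (0|1)*1: on '0' the DFA goes s0 → s2 and accepts (s2 ∈ Accept), but the regex does not match it → eliminate
  (B) (0*10*)(0*10*0*10*)*: on '0' the DFA goes s0 → s2 and accepts (s2 ∈ Accept), but the regex does not match it → eliminate
  (C) (0|1)*11(0|1)*: on '0' the DFA goes s0 → s2 and accepts (s2 ∈ Accept), but the regex does not match it → eliminate
  (D) 0(0|1)*: agrees with the DFA on every string of length ≤ 6
Only (D) is consistent with the DFA.
(D) 0(0|1)*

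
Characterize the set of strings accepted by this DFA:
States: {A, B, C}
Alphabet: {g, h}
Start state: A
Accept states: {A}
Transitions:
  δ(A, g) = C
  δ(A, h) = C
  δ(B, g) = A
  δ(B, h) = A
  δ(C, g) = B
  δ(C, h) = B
Testing a few strings:
  'hg' → reject
  'ghhg' → reject
  'g' → reject
  'hh' → reject
State roles: A=length ≡ 0 (mod 3); B=length ≡ 2 (mod 3); C=length ≡ 1 (mod 3)
All strings over {g,h} whose length is a multiple of 3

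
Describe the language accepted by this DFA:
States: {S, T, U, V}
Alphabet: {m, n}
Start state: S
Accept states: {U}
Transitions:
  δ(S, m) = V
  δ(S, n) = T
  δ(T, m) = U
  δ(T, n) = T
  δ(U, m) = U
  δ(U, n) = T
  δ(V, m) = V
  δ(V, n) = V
Testing a few strings:
  'mmm' → reject
  'mn' → reject
  'nmn' → reject
  'nmnn' → reject
State roles: S=no input read; T=started with n, last symbol n; U=started with n, last symbol m; V=started with m (dead)
All strings over {m,n} that start with n and end with m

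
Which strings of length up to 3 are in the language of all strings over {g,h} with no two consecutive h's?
ε, g, h, gg, gh, hg, ggg, ggh, ghg, hgg, hgh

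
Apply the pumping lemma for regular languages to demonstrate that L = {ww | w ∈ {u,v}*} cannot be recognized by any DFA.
Assume L is regular with pumping length p. Idea: pumping the leading u-block breaks the equality of the two halves.
Choose s = u^p v u^p v ∈ L (with w = u^p v). |s| = 2p+2 ≥ p. By the pumping lemma, s = xyz with |xy| ≤ p, |y| > 0, so y = u^k with k ≥ 1, in the first u-block. Then xy²z = u^(p+k) v u^p v, of length 2p+2+k. If k is odd this length is odd, so it cannot be of the form ww. If k is even, each half has length p+1+k/2 ≤ p+k, so the first half lies entirely inside the leading u-block and contains no v, while the second half ends in v; the halves differ. Either way xy²z ∉ L.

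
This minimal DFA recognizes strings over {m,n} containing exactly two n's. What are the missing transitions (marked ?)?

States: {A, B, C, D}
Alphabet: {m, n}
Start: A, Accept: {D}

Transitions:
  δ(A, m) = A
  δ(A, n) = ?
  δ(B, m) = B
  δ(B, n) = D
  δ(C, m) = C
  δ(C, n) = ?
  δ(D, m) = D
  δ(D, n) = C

From the language and accept set, identify what each state tracks — A: zero n's; B: one n; C: ≥ three n's (dead); D: two n's.
Each missing δ(q, a) is the state matching the new tracked value after reading a.
δ(A, n) = B; δ(C, n) = C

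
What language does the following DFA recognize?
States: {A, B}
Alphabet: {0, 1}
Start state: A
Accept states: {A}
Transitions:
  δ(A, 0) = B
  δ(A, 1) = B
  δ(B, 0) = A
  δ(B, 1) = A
Testing a few strings:
  '10' → accept
  '010' → reject
  '00' → accept
  '1' → reject
State roles: A=even length so far; B=odd length so far
All binary strings of even length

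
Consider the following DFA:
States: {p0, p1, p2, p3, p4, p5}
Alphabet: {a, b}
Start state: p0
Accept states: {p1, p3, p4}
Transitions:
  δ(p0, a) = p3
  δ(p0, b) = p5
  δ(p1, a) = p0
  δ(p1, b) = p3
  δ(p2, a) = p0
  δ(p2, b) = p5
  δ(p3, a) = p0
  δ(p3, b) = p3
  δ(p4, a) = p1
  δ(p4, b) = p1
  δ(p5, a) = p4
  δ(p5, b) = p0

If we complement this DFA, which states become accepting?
Complement accept states = All states \ Original accept states
= {p0, p1, p2, p3, p4, p5} \ {p1, p3, p4}
{p0, p2, p5}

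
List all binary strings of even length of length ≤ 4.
ε, 00, 01, 10, 11, 0000, 0001, 0010, 0011, 0100, 0101, 0110, 0111, 1000, 1001, 1010, 1011, 1100, 1101, 1110, 1111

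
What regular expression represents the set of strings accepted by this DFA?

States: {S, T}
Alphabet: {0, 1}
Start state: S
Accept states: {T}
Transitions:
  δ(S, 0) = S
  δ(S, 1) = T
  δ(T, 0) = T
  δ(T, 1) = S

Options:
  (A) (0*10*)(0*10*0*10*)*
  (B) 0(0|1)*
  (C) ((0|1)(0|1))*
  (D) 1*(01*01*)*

Check each option against the DFA on short strings; one disagreement eliminates an option:
  (A) (0*10*)(0*10*0*10*)*: agrees with the DFA on every string of length ≤ 6
  (B) 0(0|1)*: on '0' the DFA goes S → S and rejects (S ∉ Accept), but the regex matches it → eliminate
  (C) ((0|1)(0|1))*: on ε the DFA stays in S and rejects (S ∉ Accept), but the regex matches it → eliminate
  (D) 1*(01*01*)*: on ε the DFA stays in S and rejects (S ∉ Accept), but the regex matches it → eliminate
Only (A) is consistent with the DFA.
(A) (0*10*)(0*10*0*10*)*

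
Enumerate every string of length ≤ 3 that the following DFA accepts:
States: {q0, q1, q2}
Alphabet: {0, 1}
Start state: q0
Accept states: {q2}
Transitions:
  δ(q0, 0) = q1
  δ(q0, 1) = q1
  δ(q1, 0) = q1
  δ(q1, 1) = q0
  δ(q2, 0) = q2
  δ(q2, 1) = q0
None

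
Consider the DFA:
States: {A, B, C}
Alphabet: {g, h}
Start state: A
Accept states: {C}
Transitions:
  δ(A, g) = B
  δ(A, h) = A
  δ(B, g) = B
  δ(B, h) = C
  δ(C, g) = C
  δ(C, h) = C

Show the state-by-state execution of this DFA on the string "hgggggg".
read 'h': A → A
  read 'g': A → B
  read 'g': B → B
  read 'g': B → B
  read 'g': B → B
  read 'g': B → B
  read 'g': B → B
A -> A -> B -> B -> B -> B -> B -> B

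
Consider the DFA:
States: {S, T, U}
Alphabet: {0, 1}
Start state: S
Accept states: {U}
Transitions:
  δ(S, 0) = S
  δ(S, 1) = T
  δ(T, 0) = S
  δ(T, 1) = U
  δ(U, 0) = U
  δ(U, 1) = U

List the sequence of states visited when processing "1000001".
read '1': S → T
  read '0': T → S
  read '0': S → S
  read '0': S → S
  read '0': S → S
  read '0': S → S
  read '1': S → T
S -> T -> S -> S -> S -> S -> S -> T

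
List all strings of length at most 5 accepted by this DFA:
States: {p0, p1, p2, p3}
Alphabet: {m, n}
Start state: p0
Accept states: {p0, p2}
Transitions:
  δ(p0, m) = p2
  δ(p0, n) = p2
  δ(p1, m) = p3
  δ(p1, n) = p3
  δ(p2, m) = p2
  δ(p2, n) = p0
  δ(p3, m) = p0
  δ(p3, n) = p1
ε, m, n, mm, mn, nm, nn, mmm, mmn, mnm, mnn, nmm, nmn, nnm, nnn, mmmm, mmmn, mmnm, mmnn, mnmm, mnmn, mnnm, mnnn, nmmm, nmmn, nmnm, nmnn, nnmm, nnmn, nnnm, nnnn, mmmmm, mmmmn, mmmnm, mmmnn, mmnmm, mmnmn, mmnnm, mmnnn, mnmmm, mnmmn, mnmnm, mnmnn, mnnmm, mnnmn, mnnnm, mnnnn, nmmmm, nmmmn, nmmnm, nmmnn, nmnmm, nmnmn, nmnnm, nmnnn, nnmmm, nnmmn, nnmnm, nnmnn, nnnmm, nnnmn, nnnnm, nnnnn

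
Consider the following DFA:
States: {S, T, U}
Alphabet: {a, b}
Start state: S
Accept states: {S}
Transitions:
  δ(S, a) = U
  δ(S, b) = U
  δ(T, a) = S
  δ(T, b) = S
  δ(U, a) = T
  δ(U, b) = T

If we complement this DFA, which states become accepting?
Complement accept states = All states \ Original accept states
= {S, T, U} \ {S}
{T, U}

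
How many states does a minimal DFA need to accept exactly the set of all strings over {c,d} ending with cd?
By Myhill–Nerode, count the distinguishable equivalence classes: 3 classes — one per longest suffix of the input that is a prefix of 'cd' (lengths 0 through 2); only the length-2 class is accepting.
3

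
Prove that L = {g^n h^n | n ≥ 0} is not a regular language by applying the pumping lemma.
Assume L is regular with pumping length p. Idea: pumping the g-block changes the count balance.
Choose s = g^p h^p (length 2p ≥ p). By the pumping lemma, s = xyz with |xy| ≤ p, |y| > 0. So y = g^k for some k > 0 (since xy is entirely within the g's). Pumping gives xy²z = g^(p+k) h^p, which is not in L since p+k ≠ p.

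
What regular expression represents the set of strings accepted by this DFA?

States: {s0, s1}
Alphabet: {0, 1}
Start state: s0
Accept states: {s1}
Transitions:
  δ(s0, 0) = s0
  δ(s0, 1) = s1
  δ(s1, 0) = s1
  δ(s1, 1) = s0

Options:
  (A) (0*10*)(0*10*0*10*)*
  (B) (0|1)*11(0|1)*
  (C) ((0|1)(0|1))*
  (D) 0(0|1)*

Check each option against the DFA on short strings; one disagreement eliminates an option:
  (A) (0*10*)(0*10*0*10*)*: agrees with the DFA on every string of length ≤ 6
  (B) (0|1)*11(0|1)*: on '1' the DFA goes s0 → s1 and accepts (s1 ∈ Accept), but the regex does not match it → eliminate
  (C) ((0|1)(0|1))*: on ε the DFA stays in s0 and rejects (s0 ∉ Accept), but the regex matches it → eliminate
  (D) 0(0|1)*: on '0' the DFA goes s0 → s0 and rejects (s0 ∉ Accept), but the regex matches it → eliminate
Only (A) is consistent with the DFA.
(A) (0*10*)(0*10*0*10*)*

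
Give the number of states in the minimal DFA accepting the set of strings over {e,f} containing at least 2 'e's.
By Myhill–Nerode, count the distinguishable equivalence classes: 3 classes — having seen 0, 1, or ≥2 copies of 'e'; any two classes i < j (j ≤ 2) are distinguished by the string e^(2−j), which takes class j to 2 copies (accepted) but leaves class i below 2 (rejected).
3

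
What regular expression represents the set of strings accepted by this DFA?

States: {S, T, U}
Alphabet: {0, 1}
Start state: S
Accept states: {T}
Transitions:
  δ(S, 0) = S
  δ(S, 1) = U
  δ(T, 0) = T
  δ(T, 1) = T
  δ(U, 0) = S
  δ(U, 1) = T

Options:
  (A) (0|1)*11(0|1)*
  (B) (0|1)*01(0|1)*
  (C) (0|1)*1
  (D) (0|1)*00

Check each option against the DFA on short strings; one disagreement eliminates an option:
  (A) (0|1)*11(0|1)*: agrees with the DFA on every string of length ≤ 6
  (B) (0|1)*01(0|1)*: on '01' the DFA goes S → S → U and rejects (U ∉ Accept), but the regex matches it → eliminate
  (C) (0|1)*1: on '1' the DFA goes S → U and rejects (U ∉ Accept), but the regex matches it → eliminate
  (D) (0|1)*00: on '00' the DFA goes S → S → S and rejects (S ∉ Accept), but the regex matches it → eliminate
Only (A) is consistent with the DFA.
(A) (0|1)*11(0|1)*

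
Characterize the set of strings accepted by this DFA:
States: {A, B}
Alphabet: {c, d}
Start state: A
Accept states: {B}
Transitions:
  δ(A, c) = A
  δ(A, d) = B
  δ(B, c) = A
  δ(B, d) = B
Testing a few strings:
  'dcc' → reject
  'd' → accept
  'cdc' → reject
  'dd' → accept
State roles: A=last symbol not d; B=last symbol is d
All strings over {c,d} ending with d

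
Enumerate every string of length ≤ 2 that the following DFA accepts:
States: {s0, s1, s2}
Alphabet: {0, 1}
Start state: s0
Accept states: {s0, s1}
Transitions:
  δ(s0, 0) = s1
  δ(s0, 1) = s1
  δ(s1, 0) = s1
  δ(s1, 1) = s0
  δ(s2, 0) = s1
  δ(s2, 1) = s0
ε, 0, 1, 00, 01, 10, 11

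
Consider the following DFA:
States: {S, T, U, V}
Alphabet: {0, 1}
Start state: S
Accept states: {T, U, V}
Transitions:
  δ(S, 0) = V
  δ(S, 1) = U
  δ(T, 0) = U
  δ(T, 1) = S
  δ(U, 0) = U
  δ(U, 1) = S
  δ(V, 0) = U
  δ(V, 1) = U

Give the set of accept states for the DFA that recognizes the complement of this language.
Complement accept states = All states \ Original accept states
= {S, T, U, V} \ {T, U, V}
{S}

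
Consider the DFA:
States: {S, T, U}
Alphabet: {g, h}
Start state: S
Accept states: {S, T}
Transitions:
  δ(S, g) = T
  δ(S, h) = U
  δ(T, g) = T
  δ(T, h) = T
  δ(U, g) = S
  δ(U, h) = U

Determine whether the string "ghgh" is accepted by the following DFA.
Processing string "ghgh":
  S --g--> T
  T --h--> T
  T --g--> T
  T --h--> T
Final state: T
Accept states: {S, T}
Yes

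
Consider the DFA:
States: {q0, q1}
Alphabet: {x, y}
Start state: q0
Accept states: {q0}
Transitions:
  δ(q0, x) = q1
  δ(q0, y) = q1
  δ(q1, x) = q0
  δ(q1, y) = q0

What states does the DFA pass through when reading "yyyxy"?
read 'y': q0 → q1
  read 'y': q1 → q0
  read 'y': q0 → q1
  read 'x': q1 → q0
  read 'y': q0 → q1
q0 -> q1 -> q0 -> q1 -> q0 -> q1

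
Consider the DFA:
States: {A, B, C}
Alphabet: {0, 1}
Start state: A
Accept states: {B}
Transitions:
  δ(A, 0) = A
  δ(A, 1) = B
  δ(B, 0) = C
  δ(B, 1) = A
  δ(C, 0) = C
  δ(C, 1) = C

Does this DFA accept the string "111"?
Processing string "111":
  A --1--> B
  B --1--> A
  A --1--> B
Final state: B
Accept states: {B}
Yes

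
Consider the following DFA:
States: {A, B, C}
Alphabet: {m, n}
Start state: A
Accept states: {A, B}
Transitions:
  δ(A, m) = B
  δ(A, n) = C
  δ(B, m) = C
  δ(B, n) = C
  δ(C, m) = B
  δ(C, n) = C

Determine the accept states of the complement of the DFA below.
Complement accept states = All states \ Original accept states
= {A, B, C} \ {A, B}
{C}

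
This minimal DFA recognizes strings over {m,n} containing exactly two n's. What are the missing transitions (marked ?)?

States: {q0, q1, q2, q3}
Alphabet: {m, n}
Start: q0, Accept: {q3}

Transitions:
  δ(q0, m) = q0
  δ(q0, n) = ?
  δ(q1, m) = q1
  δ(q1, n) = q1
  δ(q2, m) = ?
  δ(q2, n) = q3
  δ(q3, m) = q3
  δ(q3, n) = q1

From the language and accept set, identify what each state tracks — q0: zero n's; q1: ≥ three n's (dead); q2: one n; q3: two n's.
Each missing δ(q, a) is the state matching the new tracked value after reading a.
δ(q0, n) = q2; δ(q2, m) = q2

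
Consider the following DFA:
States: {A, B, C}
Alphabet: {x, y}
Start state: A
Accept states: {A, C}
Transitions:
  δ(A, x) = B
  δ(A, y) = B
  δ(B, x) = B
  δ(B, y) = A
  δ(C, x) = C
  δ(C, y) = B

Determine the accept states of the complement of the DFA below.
Complement accept states = All states \ Original accept states
= {A, B, C} \ {A, C}
{B}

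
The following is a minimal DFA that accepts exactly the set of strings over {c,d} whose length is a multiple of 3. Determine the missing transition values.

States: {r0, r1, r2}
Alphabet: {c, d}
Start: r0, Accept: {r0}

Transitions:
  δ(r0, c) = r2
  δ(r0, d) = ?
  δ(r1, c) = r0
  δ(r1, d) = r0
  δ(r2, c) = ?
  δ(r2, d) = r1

From the language and accept set, identify what each state tracks — r0: length ≡ 0 (mod 3); r1: length ≡ 2 (mod 3); r2: length ≡ 1 (mod 3).
Each missing δ(q, a) is the state matching the new tracked value after reading a.
δ(r0, d) = r2; δ(r2, c) = r1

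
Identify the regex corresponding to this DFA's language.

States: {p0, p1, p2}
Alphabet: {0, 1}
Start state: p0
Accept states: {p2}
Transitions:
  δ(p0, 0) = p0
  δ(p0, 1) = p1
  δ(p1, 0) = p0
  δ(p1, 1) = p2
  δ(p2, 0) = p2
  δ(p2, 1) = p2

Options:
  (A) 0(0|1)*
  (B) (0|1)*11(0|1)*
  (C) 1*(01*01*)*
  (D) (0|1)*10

Check each option against the DFA on short strings; one disagreement eliminates an option:
  (A) 0(0|1)*: on '0' the DFA goes p0 → p0 and rejects (p0 ∉ Accept), but the regex matches it → eliminate
  (B) (0|1)*11(0|1)*: agrees with the DFA on every string of length ≤ 6
  (C) 1*(01*01*)*: on ε the DFA stays in p0 and rejects (p0 ∉ Accept), but the regex matches it → eliminate
  (D) (0|1)*10: on '10' the DFA goes p0 → p1 → p0 and rejects (p0 ∉ Accept), but the regex matches it → eliminate
Only (B) is consistent with the DFA.
(B) (0|1)*11(0|1)*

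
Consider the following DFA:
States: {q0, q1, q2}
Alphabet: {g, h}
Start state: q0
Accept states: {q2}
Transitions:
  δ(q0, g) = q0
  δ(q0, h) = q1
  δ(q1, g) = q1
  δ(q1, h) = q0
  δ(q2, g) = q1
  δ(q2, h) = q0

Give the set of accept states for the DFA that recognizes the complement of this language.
Complement accept states = All states \ Original accept states
= {q0, q1, q2} \ {q2}
{q0, q1}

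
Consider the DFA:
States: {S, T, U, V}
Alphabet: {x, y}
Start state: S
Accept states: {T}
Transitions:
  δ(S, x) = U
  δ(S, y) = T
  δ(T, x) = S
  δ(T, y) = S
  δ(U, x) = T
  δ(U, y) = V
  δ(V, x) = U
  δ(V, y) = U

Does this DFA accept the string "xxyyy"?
Processing string "xxyyy":
  S --x--> U
  U --x--> T
  T --y--> S
  S --y--> T
  T --y--> S
Final state: S
Accept states: {T}
No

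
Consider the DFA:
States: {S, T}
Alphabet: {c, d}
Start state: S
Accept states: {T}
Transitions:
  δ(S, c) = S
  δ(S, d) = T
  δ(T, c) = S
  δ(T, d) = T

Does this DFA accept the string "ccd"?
Processing string "ccd":
  S --c--> S
  S --c--> S
  S --d--> T
Final state: T
Accept states: {T}
Yes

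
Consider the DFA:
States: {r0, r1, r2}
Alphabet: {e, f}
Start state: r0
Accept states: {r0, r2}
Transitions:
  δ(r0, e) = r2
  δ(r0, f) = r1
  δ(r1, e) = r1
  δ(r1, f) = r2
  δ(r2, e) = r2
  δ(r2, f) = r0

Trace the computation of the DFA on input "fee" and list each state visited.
read 'f': r0 → r1
  read 'e': r1 → r1
  read 'e': r1 → r1
r0 -> r1 -> r1 -> r1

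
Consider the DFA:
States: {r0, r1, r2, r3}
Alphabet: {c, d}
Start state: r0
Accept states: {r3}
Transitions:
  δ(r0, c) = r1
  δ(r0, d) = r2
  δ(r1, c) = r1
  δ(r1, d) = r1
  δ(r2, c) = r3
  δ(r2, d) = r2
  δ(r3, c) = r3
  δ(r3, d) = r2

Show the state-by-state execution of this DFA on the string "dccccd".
read 'd': r0 → r2
  read 'c': r2 → r3
  read 'c': r3 → r3
  read 'c': r3 → r3
  read 'c': r3 → r3
  read 'd': r3 → r2
r0 -> r2 -> r3 -> r3 -> r3 -> r3 -> r2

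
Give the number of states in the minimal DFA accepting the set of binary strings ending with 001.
By Myhill–Nerode, count the distinguishable equivalence classes: 4 classes — one per longest suffix of the input that is a prefix of '001' (lengths 0 through 3); only the length-3 class is accepting.
4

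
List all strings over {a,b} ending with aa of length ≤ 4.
aa, aaa, baa, aaaa, abaa, baaa, bbaa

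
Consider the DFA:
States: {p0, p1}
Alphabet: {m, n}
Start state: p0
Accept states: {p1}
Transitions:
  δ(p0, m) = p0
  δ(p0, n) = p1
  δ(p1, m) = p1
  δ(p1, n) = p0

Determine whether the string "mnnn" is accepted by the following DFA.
Processing string "mnnn":
  p0 --m--> p0
  p0 --n--> p1
  p1 --n--> p0
  p0 --n--> p1
Final state: p1
Accept states: {p1}
Yes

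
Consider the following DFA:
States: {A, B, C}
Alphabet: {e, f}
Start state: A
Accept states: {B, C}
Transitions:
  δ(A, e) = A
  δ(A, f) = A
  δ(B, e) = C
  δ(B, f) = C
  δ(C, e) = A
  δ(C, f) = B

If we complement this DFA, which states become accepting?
Complement accept states = All states \ Original accept states
= {A, B, C} \ {B, C}
{A}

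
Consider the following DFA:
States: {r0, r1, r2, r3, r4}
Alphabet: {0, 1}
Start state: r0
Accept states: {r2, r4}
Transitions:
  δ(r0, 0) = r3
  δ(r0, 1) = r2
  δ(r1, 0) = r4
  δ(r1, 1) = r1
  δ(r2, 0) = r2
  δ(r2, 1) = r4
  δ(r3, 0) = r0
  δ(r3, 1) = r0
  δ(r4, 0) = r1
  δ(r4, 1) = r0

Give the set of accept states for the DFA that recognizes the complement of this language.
Complement accept states = All states \ Original accept states
= {r0, r1, r2, r3, r4} \ {r2, r4}
{r0, r1, r3}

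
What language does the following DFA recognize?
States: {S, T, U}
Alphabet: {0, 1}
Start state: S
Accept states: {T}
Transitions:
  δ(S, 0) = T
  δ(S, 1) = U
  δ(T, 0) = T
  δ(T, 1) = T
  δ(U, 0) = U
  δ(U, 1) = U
Testing a few strings:
  '001' → accept
  '1' → reject
  '000' → accept
  '0' → accept
State roles: S=no input read; T=started with 0; U=started with 1 (dead)
All binary strings starting with 0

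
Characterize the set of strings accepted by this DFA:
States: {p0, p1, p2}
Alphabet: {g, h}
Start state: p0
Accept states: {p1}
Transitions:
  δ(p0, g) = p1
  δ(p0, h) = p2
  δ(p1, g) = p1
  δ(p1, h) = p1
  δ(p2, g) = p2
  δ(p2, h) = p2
Testing a few strings:
  'h' → reject
  'ggh' → accept
  'hhg' → reject
  'hg' → reject
State roles: p0=no input read; p1=started with g; p2=started with h (dead)
All strings over {g,h} starting with g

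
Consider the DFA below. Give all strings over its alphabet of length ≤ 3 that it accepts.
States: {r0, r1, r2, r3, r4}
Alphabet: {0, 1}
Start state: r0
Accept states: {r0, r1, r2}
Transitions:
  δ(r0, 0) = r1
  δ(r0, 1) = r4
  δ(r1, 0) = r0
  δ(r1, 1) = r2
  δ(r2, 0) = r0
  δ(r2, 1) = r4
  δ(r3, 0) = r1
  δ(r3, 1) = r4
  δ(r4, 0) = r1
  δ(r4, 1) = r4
ε, 0, 00, 01, 10, 000, 010, 100, 101, 110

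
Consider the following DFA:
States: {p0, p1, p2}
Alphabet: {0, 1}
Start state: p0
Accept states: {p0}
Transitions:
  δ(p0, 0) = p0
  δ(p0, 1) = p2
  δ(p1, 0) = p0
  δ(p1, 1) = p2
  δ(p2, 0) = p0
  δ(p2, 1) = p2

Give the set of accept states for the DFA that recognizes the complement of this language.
Complement accept states = All states \ Original accept states
= {p0, p1, p2} \ {p0}
{p1, p2}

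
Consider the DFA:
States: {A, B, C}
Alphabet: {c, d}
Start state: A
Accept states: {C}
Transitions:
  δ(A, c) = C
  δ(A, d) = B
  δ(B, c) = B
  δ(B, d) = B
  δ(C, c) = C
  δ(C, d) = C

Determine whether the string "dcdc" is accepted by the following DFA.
Processing string "dcdc":
  A --d--> B
  B --c--> B
  B --d--> B
  B --c--> B
Final state: B
Accept states: {C}
No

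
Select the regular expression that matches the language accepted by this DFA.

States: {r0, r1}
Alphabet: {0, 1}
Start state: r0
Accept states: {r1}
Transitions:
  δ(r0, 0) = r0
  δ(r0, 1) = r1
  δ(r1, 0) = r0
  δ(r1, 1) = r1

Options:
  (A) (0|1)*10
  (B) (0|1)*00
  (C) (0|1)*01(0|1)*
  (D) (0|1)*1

Check each option against the DFA on short strings; one disagreement eliminates an option:
  (A) (0|1)*10: on '1' the DFA goes r0 → r1 and accepts (r1 ∈ Accept), but the regex does not match it → eliminate
  (B) (0|1)*00: on '1' the DFA goes r0 → r1 and accepts (r1 ∈ Accept), but the regex does not match it → eliminate
  (C) (0|1)*01(0|1)*: on '1' the DFA goes r0 → r1 and accepts (r1 ∈ Accept), but the regex does not match it → eliminate
  (D) (0|1)*1: agrees with the DFA on every string of length ≤ 6
Only (D) is consistent with the DFA.
(D) (0|1)*1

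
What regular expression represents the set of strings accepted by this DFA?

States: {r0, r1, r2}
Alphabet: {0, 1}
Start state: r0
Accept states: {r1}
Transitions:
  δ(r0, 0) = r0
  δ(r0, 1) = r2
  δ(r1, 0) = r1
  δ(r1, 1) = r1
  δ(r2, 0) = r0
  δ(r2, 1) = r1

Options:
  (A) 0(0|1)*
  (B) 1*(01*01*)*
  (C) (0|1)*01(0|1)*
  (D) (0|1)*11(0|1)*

Check each option against the DFA on short strings; one disagreement eliminates an option:
  (A) 0(0|1)*: on '0' the DFA goes r0 → r0 and rejects (r0 ∉ Accept), but the regex matches it → eliminate
  (B) 1*(01*01*)*: on ε the DFA stays in r0 and rejects (r0 ∉ Accept), but the regex matches it → eliminate
  (C) (0|1)*01(0|1)*: on '01' the DFA goes r0 → r0 → r2 and rejects (r2 ∉ Accept), but the regex matches it → eliminate
  (D) (0|1)*11(0|1)*: agrees with the DFA on every string of length ≤ 6
Only (D) is consistent with the DFA.
(D) (0|1)*11(0|1)*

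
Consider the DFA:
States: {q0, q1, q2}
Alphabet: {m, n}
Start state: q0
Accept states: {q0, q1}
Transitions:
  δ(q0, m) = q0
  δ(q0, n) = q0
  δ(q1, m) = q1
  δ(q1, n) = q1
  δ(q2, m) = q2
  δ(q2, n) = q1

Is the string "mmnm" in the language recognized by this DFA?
Processing string "mmnm":
  q0 --m--> q0
  q0 --m--> q0
  q0 --n--> q0
  q0 --m--> q0
Final state: q0
Accept states: {q0, q1}
Yes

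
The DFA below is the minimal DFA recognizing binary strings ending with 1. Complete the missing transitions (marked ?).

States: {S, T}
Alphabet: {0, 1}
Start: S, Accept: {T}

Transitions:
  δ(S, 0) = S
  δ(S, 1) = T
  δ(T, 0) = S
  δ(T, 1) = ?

From the language and accept set, identify what each state tracks — S: last symbol not 1; T: last symbol is 1.
Each missing δ(q, a) is the state matching the new tracked value after reading a.
δ(T, 1) = T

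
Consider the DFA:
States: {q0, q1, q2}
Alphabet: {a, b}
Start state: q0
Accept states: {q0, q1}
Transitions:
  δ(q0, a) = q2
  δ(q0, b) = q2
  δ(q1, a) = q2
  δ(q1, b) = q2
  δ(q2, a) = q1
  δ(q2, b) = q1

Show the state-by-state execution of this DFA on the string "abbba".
read 'a': q0 → q2
  read 'b': q2 → q1
  read 'b': q1 → q2
  read 'b': q2 → q1
  read 'a': q1 → q2
q0 -> q2 -> q1 -> q2 -> q1 -> q2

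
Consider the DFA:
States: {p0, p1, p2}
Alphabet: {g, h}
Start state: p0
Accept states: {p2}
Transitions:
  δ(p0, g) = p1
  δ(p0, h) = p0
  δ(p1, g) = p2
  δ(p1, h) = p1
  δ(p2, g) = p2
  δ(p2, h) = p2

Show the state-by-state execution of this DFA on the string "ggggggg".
read 'g': p0 → p1
  read 'g': p1 → p2
  read 'g': p2 → p2
  read 'g': p2 → p2
  read 'g': p2 → p2
  read 'g': p2 → p2
  read 'g': p2 → p2
p0 -> p1 -> p2 -> p2 -> p2 -> p2 -> p2 -> p2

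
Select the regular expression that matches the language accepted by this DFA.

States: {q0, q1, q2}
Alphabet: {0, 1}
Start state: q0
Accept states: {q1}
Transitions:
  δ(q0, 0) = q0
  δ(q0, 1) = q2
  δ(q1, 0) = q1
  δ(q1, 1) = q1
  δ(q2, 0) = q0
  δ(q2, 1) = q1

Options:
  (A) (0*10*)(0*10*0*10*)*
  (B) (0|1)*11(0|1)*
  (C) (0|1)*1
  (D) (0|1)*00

Check each option against the DFA on short strings; one disagreement eliminates an option:
  (A) (0*10*)(0*10*0*10*)*: on '1' the DFA goes q0 → q2 and rejects (q2 ∉ Accept), but the regex matches it → eliminate
  (B) (0|1)*11(0|1)*: agrees with the DFA on every string of length ≤ 6
  (C) (0|1)*1: on '1' the DFA goes q0 → q2 and rejects (q2 ∉ Accept), but the regex matches it → eliminate
  (D) (0|1)*00: on '00' the DFA goes q0 → q0 → q0 and rejects (q0 ∉ Accept), but the regex matches it → eliminate
Only (B) is consistent with the DFA.
(B) (0|1)*11(0|1)*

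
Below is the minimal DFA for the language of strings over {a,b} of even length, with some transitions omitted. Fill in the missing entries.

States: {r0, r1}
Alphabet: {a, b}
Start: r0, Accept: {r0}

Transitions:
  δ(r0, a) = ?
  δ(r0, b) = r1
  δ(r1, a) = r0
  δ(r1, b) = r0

From the language and accept set, identify what each state tracks — r0: even length so far; r1: odd length so far.
Each missing δ(q, a) is the state matching the new tracked value after reading a.
δ(r0, a) = r1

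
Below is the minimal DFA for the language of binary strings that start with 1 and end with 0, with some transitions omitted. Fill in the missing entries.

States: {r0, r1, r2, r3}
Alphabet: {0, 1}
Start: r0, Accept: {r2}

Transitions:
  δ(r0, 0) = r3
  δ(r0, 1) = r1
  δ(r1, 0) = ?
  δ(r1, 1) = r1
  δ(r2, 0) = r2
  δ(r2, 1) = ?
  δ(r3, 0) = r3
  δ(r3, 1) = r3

From the language and accept set, identify what each state tracks — r0: no input read; r1: started with 1, last symbol 1; r2: started with 1, last symbol 0; r3: started with 0 (dead).
Each missing δ(q, a) is the state matching the new tracked value after reading a.
δ(r1, 0) = r2; δ(r2, 1) = r1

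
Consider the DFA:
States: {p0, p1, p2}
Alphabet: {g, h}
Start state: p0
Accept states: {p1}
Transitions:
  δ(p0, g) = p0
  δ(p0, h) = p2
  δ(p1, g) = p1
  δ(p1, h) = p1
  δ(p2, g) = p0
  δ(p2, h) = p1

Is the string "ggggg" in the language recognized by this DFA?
Processing string "ggggg":
  p0 --g--> p0
  p0 --g--> p0
  p0 --g--> p0
  p0 --g--> p0
  p0 --g--> p0
Final state: p0
Accept states: {p1}
No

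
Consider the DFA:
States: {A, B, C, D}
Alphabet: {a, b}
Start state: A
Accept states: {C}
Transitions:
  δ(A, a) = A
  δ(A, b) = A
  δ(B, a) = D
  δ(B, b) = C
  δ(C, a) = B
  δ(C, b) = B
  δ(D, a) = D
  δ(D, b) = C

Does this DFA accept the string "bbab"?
Processing string "bbab":
  A --b--> A
  A --b--> A
  A --a--> A
  A --b--> A
Final state: A
Accept states: {C}
No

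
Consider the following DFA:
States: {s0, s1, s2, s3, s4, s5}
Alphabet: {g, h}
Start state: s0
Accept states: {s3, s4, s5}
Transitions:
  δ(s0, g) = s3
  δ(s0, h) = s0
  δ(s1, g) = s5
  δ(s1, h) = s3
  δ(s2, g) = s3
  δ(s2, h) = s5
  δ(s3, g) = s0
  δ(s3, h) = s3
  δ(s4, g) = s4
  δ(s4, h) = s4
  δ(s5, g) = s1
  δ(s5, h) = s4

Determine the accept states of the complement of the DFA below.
Complement accept states = All states \ Original accept states
= {s0, s1, s2, s3, s4, s5} \ {s3, s4, s5}
{s0, s1, s2}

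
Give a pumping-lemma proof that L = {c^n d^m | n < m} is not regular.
Assume L is regular with pumping length p. Idea: pumping up the c-block makes the c-count reach the d-count.
Choose s = c^p d^(p+1) ∈ L. By the pumping lemma, s = xyz with |xy| ≤ p, |y| > 0, so y = c^k with k ≥ 1. Then xy²z = c^(p+k) d^(p+1). Since p+k ≥ p+1, the number of c's is no longer strictly less than the number of d's, so xy²z ∉ L.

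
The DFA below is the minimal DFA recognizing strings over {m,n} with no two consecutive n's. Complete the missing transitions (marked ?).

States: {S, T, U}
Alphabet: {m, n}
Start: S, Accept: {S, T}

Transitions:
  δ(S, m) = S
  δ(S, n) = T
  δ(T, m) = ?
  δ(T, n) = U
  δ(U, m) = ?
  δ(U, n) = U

From the language and accept set, identify what each state tracks — S: last symbol not n (ok); T: last symbol n (ok); U: saw nn (dead).
Each missing δ(q, a) is the state matching the new tracked value after reading a.
δ(T, m) = S; δ(U, m) = U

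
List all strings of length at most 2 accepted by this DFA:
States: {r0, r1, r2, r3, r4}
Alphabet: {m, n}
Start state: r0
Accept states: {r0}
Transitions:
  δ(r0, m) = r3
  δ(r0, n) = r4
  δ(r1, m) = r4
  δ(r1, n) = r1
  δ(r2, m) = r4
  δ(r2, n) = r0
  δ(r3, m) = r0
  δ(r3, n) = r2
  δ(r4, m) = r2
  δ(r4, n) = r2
ε, mm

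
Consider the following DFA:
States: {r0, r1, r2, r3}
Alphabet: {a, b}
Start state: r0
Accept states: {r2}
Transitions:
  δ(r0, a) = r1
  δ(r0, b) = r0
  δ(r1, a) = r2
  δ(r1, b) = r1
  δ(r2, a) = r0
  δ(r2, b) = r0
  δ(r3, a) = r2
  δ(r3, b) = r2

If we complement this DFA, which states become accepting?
Complement accept states = All states \ Original accept states
= {r0, r1, r2, r3} \ {r2}
{r0, r1, r3}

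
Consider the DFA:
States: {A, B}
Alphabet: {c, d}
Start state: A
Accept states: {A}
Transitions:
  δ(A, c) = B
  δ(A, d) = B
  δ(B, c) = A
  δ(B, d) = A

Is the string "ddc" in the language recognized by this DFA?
Processing string "ddc":
  A --d--> B
  B --d--> A
  A --c--> B
Final state: B
Accept states: {A}
No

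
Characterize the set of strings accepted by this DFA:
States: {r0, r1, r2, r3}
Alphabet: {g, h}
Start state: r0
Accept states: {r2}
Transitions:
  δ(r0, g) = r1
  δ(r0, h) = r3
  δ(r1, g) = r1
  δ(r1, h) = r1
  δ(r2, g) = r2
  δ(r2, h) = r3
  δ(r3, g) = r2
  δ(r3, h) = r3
Testing a few strings:
  'hhg' → accept
  'g' → reject
  'h' → reject
  'hghg' → accept
State roles: r0=no input read; r1=started with g (dead); r2=started with h, last symbol g; r3=started with h, last symbol h
All strings over {g,h} that start with h and end with g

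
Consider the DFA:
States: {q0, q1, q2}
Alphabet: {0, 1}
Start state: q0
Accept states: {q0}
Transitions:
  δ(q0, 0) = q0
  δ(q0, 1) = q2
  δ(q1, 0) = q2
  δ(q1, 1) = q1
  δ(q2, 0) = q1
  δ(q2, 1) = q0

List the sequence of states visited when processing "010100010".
read '0': q0 → q0
  read '1': q0 → q2
  read '0': q2 → q1
  read '1': q1 → q1
  read '0': q1 → q2
  read '0': q2 → q1
  read '0': q1 → q2
  read '1': q2 → q0
  read '0': q0 → q0
q0 -> q0 -> q2 -> q1 -> q1 -> q2 -> q1 -> q2 -> q0 -> q0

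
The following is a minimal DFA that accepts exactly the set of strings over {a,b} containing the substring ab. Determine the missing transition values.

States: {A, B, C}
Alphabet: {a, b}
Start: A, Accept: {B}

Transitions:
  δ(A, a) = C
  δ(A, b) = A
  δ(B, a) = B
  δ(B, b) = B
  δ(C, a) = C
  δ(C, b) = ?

From the language and accept set, identify what each state tracks — A: no a seen yet; B: substring ab seen; C: seen a a, waiting for b.
Each missing δ(q, a) is the state matching the new tracked value after reading a.
δ(C, b) = B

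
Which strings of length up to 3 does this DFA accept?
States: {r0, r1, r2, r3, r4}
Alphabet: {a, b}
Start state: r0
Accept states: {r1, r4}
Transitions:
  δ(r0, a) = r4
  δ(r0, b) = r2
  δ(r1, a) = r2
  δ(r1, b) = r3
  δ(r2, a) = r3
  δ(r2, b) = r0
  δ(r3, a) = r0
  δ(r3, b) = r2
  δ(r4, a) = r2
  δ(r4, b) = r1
a, ab, bba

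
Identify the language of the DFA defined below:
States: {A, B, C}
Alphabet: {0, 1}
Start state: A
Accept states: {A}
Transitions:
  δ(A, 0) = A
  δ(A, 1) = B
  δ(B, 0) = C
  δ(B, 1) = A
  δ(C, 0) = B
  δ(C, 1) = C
Testing a few strings:
  '1' → reject
  '101' → reject
  '0011' → accept
  '0' → accept
State roles: A=value ≡ 0 (mod 3); B=value ≡ 1 (mod 3); C=value ≡ 2 (mod 3)
All binary strings representing a multiple of 3 (read in base 2; leading zeros allowed and ε counts as 0)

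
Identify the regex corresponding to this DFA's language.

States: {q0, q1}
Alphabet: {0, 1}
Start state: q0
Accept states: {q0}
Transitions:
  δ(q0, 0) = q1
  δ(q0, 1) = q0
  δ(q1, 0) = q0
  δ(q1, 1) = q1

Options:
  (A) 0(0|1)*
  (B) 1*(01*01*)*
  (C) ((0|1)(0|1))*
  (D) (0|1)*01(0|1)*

Check each option against the DFA on short strings; one disagreement eliminates an option:
  (A) 0(0|1)*: on ε the DFA stays in q0 and accepts (q0 ∈ Accept), but the regex does not match it → eliminate
  (B) 1*(01*01*)*: agrees with the DFA on every string of length ≤ 6
  (C) ((0|1)(0|1))*: on '1' the DFA goes q0 → q0 and accepts (q0 ∈ Accept), but the regex does not match it → eliminate
  (D) (0|1)*01(0|1)*: on ε the DFA stays in q0 and accepts (q0 ∈ Accept), but the regex does not match it → eliminate
Only (B) is consistent with the DFA.
(B) 1*(01*01*)*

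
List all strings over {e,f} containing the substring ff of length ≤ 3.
ff, eff, ffe, fff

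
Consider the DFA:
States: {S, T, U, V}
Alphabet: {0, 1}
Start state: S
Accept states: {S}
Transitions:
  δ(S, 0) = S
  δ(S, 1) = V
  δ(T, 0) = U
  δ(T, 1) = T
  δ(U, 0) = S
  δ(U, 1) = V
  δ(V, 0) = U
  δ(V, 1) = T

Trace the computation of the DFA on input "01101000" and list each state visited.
read '0': S → S
  read '1': S → V
  read '1': V → T
  read '0': T → U
  read '1': U → V
  read '0': V → U
  read '0': U → S
  read '0': S → S
S -> S -> V -> T -> U -> V -> U -> S -> S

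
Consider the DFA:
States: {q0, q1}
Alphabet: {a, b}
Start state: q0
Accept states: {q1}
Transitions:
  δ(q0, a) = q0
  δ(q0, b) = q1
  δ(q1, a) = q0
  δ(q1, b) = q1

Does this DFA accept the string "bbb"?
Processing string "bbb":
  q0 --b--> q1
  q1 --b--> q1
  q1 --b--> q1
Final state: q1
Accept states: {q1}
Yes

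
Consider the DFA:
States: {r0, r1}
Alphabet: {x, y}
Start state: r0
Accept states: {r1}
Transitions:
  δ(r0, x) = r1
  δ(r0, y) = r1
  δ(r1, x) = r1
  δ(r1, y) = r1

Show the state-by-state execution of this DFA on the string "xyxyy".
read 'x': r0 → r1
  read 'y': r1 → r1
  read 'x': r1 → r1
  read 'y': r1 → r1
  read 'y': r1 → r1
r0 -> r1 -> r1 -> r1 -> r1 -> r1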